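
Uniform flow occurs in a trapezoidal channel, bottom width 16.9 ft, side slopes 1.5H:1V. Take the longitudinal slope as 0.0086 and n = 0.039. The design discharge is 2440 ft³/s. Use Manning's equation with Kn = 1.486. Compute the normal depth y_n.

y_n = 8.06 ft

Manning's equation rearranged: A R^(2/3) = nQ / (1.486·√S) = 0.039 × 2440 / (1.486 × √0.0086) = 690.5.
Try y = 10.1 ft: A R^(2/3) = 1077 — over.
Try y = 7 ft: A R^(2/3) = 526.8 — short.
Try y = 8.06 ft: A R^(2/3) = 690.8 — ≈ 690.5.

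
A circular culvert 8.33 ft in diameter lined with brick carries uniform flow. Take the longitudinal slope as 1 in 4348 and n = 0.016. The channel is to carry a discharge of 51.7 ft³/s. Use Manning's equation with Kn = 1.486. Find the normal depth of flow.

Manning's equation rearranged: A R^(2/3) = nQ / (1.486·√S) = 0.016 × 51.7 / (1.486 × √0.00023) = 36.71.
At y = 2.94 ft: A R^(2/3) = 23.74 — low.
At y = 3.73 ft: A R^(2/3) = 36.7 — close enough.

y_n = 3.73 ft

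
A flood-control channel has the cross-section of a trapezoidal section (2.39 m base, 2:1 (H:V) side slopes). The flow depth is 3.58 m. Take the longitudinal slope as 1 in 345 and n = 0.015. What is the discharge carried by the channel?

Q = 185 m³/s

With bottom width b = 2.39 m and side slope z = 2: A = (b + zy)y = (2.39 + 2×3.58)×3.58 = 34.19 m²; P = b + 2y√(1+z²) = 2.39 + 2×3.58×2.236 = 18.4 m.
Hydraulic radius R = A/P = 34.19/18.4 = 1.858 m.
Manning's equation: Q = (1/n) A R^(2/3) S^(1/2) = (1/0.015) × 34.19 × 1.858^(2/3) × 0.002899^(1/2) = 185 m³/s.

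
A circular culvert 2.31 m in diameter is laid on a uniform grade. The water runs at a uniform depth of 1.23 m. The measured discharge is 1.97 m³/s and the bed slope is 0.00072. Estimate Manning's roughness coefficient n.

For a circular section of diameter D = 2.31 m at depth y = 1.23 m, the central angle is θ = 2 arccos(1 − 2y/D) = 3.272 rad. Then A = (D²/8)(θ − sin θ) = 2.269 m² and P = Dθ/2 = 3.779 m.
Hydraulic radius R = A/P = 2.269/3.779 = 0.6004 m.
Rearranging Manning's equation: n = (1/Q) A R^(2/3) S^(1/2) = (1/1.97) × 2.269 × 0.6004^(2/3) × √0.00072 = 0.022.

n = 0.022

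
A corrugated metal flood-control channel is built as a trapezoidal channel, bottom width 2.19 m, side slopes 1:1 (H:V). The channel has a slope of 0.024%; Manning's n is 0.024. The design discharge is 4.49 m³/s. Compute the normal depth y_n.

Manning's equation rearranged: A R^(2/3) = nQ / (1·√S) = 0.024 × 4.49 / (√0.00024) = 6.956.
Trying y = 2.04 m: A R^(2/3) = 9.106 — high.
Trying y = 1.52 m: A R^(2/3) = 5.135 — low.
Trying y = 1.78 m: A R^(2/3) = 6.963 — close enough.

y_n = 1.78 m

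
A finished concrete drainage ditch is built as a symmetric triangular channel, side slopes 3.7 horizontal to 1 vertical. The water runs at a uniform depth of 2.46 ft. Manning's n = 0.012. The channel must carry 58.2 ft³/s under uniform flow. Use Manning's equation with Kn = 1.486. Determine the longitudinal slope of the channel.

S = 0.00035

For a triangular section with side slope z = 3.7: A = zy² = 3.7×2.46² = 22.39 ft²; P = 2y√(1+z²) = 2×2.46×3.833 = 18.86 ft.
Hydraulic radius R = A/P = 22.39/18.86 = 1.187 ft.
From Manning's equation, S = [nQ / (1.486 A R^(2/3))]² = [0.012 × 58.2 / (1.486 × 22.39 × 1.187^(2/3))]² = 0.00035.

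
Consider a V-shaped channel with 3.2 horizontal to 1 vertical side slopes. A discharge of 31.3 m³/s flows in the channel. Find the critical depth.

At critical depth, Q² T / (g A³) = 1, i.e. A³/T = Q²/g = 31.3²/9.81 = 99.87.
Trying y = 1.49 m: A³/T = 37.6 — short.
Trying y = 2.14 m: A³/T = 229.8 — over.
Trying y = 1.81 m: A³/T = 99.46 — ≈ 99.87.

y_c = 1.81 m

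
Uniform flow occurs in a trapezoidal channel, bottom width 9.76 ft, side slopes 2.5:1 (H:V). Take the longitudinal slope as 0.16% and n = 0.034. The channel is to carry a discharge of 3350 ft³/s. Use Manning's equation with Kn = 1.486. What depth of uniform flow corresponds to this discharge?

Manning's equation rearranged: A R^(2/3) = nQ / (1.486·√S) = 0.034 × 3350 / (1.486 × √0.0016) = 1916.
Try y = 8.91 ft: A R^(2/3) = 828.3 — low.
Try y = 14.2 ft: A R^(2/3) = 2452 — high.
Try y = 12.8 ft: A R^(2/3) = 1917 — ≈ 1916.

y_n = 12.8 ft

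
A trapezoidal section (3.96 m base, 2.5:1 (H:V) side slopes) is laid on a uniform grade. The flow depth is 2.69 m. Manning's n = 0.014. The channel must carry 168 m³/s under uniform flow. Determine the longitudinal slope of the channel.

S = 0.00371

With bottom width b = 3.96 m and side slope z = 2.5: A = (b + zy)y = (3.96 + 2.5×2.69)×2.69 = 28.74 m²; P = b + 2y√(1+z²) = 3.96 + 2×2.69×2.693 = 18.45 m.
Hydraulic radius R = A/P = 28.74/18.45 = 1.558 m.
From Manning's equation, S = [nQ / (1 A R^(2/3))]² = [0.014 × 168 / (1 × 28.74 × 1.558^(2/3))]² = 0.00371.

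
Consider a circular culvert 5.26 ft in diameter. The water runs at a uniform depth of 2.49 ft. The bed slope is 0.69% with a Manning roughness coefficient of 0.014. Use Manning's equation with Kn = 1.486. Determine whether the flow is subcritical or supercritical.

For a circular section of diameter D = 5.26 ft at depth y = 2.49 ft, the central angle is θ = 2 arccos(1 − 2y/D) = 3.035 rad. Then A = (D²/8)(θ − sin θ) = 10.13 ft² and P = Dθ/2 = 7.982 ft.
Hydraulic radius R = A/P = 10.13/7.982 = 1.269 ft.
V = (1.486/n) R^(2/3) √S = (1.486/0.014) × 1.269^(2/3) × √0.0069 = 10.33 ft/s. Hydraulic depth D_h = A/T = 10.13/5.253 = 1.928 ft.
Froude number Fr = V/√(g·D_h) = 10.33/√(32.2×1.928) = 1.31, which is greater than 1, so the flow is supercritical.

supercritical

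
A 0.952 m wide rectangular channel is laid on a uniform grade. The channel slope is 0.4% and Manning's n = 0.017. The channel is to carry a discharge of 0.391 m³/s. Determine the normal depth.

Manning's equation rearranged: A R^(2/3) = nQ / (1·√S) = 0.017 × 0.391 / (√0.004) = 0.1051.
Trying y = 0.255 m: A R^(2/3) = 0.07334 — short.
Trying y = 0.401 m: A R^(2/3) = 0.1381 — over.
Trying y = 0.329 m: A R^(2/3) = 0.1052 — ≈ 0.1051.

y_n = 0.329 m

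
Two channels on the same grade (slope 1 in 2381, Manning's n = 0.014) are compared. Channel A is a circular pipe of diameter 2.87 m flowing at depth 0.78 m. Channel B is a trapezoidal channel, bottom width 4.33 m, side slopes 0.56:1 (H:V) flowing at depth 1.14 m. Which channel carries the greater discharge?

channel B

Channel A: For a circular section of diameter D = 2.87 m at depth y = 0.78 m, the central angle is θ = 2 arccos(1 − 2y/D) = 2.194 rad. Then A = (D²/8)(θ − sin θ) = 1.422 m² and P = Dθ/2 = 3.148 m. Hydraulic radius R = A/P = 1.422/3.148 = 0.4518 m. Q_A = (1/0.014)·1.422·0.4518^(2/3)·√0.00042 = 1.226 m³/s.
Channel B: With bottom width b = 4.33 m and side slope z = 0.56: A = (b + zy)y = (4.33 + 0.56×1.14)×1.14 = 5.664 m²; P = b + 2y√(1+z²) = 4.33 + 2×1.14×1.146 = 6.943 m. Hydraulic radius R = A/P = 5.664/6.943 = 0.8158 m. Q_B = (1/0.014)·5.664·0.8158^(2/3)·√0.00042 = 7.239 m³/s.
Q_A = 1.226 m³/s vs Q_B = 7.239 m³/s, so channel B carries more.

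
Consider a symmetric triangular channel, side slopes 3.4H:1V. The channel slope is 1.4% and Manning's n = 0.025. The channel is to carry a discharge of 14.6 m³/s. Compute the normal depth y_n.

y_n = 1.16 m

Manning's equation rearranged: A R^(2/3) = nQ / (1·√S) = 0.025 × 14.6 / (√0.014) = 3.085.
Trying y = 1.36 m: A R^(2/3) = 4.73 — high.
Trying y = 0.959 m: A R^(2/3) = 1.863 — low.
Trying y = 1.16 m: A R^(2/3) = 3.095 — close enough.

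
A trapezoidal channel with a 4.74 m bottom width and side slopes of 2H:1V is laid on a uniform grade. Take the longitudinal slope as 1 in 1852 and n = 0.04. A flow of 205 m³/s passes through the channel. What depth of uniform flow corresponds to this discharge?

Manning's equation rearranged: A R^(2/3) = nQ / (1·√S) = 0.04 × 205 / (√0.00054) = 352.9.
At y = 8.51 m: A R^(2/3) = 491.7 — too large.
At y = 6.55 m: A R^(2/3) = 265.9 — too small.
At y = 7.39 m: A R^(2/3) = 352.3 — ≈ 352.9.

y_n = 7.39 m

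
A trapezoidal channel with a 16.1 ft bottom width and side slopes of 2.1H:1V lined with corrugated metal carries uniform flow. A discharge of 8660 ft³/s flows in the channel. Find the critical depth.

At critical depth, Q² T / (g A³) = 1, i.e. A³/T = Q²/g = 8660²/32.2 = 2329000.
Try y = 8.85 ft: A³/T = 543000 — low.
Try y = 12.7 ft: A³/T = 2308000 — matches.

y_c = 12.7 ft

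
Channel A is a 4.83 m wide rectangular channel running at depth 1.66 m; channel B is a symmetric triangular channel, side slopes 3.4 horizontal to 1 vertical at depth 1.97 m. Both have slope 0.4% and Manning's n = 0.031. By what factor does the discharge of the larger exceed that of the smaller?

Channel A: Flow area A = b·y = 4.83 × 1.66 = 8.018 m². Wetted perimeter P = b + 2y = 4.83 + 2×1.66 = 8.15 m. Hydraulic radius R = A/P = 8.018/8.15 = 0.9838 m. Q_A = (1/0.031)·8.018·0.9838^(2/3)·√0.004 = 16.18 m³/s.
Channel B: For a triangular section with side slope z = 3.4: A = zy² = 3.4×1.97² = 13.2 m²; P = 2y√(1+z²) = 2×1.97×3.544 = 13.96 m. Hydraulic radius R = A/P = 13.2/13.96 = 0.945 m. Q_B = (1/0.031)·13.2·0.945^(2/3)·√0.004 = 25.92 m³/s.
The larger discharge is 25.92 m³/s and the smaller is 16.18 m³/s; the ratio is 1.6.

1.6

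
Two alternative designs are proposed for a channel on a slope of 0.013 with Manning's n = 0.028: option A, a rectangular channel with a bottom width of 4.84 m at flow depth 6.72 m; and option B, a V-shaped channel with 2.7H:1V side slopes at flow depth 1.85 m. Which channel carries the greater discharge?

channel A

Channel A: Flow area A = b·y = 4.84 × 6.72 = 32.52 m². Wetted perimeter P = b + 2y = 4.84 + 2×6.72 = 18.28 m. Hydraulic radius R = A/P = 32.52/18.28 = 1.779 m. Q_A = (1/0.028)·32.52·1.779^(2/3)·√0.013 = 194.5 m³/s.
Channel B: For a triangular section with side slope z = 2.7: A = zy² = 2.7×1.85² = 9.241 m²; P = 2y√(1+z²) = 2×1.85×2.879 = 10.65 m. Hydraulic radius R = A/P = 9.241/10.65 = 0.8674 m. Q_B = (1/0.028)·9.241·0.8674^(2/3)·√0.013 = 34.22 m³/s.
Q_A = 194.5 m³/s vs Q_B = 34.22 m³/s, so channel A carries more.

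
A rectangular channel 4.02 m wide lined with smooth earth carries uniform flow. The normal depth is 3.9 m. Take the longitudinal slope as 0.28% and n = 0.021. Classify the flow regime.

subcritical

Flow area A = b·y = 4.02 × 3.9 = 15.68 m². Wetted perimeter P = b + 2y = 4.02 + 2×3.9 = 11.82 m.
Hydraulic radius R = A/P = 15.68/11.82 = 1.326 m.
V = (1/n) R^(2/3) √S = (1/0.021) × 1.326^(2/3) × √0.0028 = 3.042 m/s. Hydraulic depth D_h = A/T = 15.68/4.02 = 3.9 m.
Froude number Fr = V/√(g·D_h) = 3.042/√(9.81×3.9) = 0.492, which is less than 1, so the flow is subcritical.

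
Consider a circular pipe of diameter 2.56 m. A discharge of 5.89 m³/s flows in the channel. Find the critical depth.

At critical depth, Q² T / (g A³) = 1, i.e. A³/T = Q²/g = 5.89²/9.81 = 3.536.
Trying y = 0.882 m: A³/T = 1.595 — short.
Trying y = 1.31 m: A³/T = 7.275 — over.
Trying y = 1.08 m: A³/T = 3.476 — ≈ 3.536.

y_c = 1.08 m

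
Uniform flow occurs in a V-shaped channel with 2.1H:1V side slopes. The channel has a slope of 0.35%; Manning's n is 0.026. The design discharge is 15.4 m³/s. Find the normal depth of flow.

y_n = 1.89 m

Manning's equation rearranged: A R^(2/3) = nQ / (1·√S) = 0.026 × 15.4 / (√0.0035) = 6.768.
At y = 2.24 m: A R^(2/3) = 10.62 — high.
At y = 1.38 m: A R^(2/3) = 2.917 — low.
At y = 1.89 m: A R^(2/3) = 6.748 — close enough.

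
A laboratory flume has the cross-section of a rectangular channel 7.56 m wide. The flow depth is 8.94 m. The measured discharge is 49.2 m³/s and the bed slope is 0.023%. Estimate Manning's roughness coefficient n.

Flow area A = b·y = 7.56 × 8.94 = 67.59 m². Wetted perimeter P = b + 2y = 7.56 + 2×8.94 = 25.44 m.
Hydraulic radius R = A/P = 67.59/25.44 = 2.657 m.
Rearranging Manning's equation: n = (1/Q) A R^(2/3) S^(1/2) = (1/49.2) × 67.59 × 2.657^(2/3) × √0.00023 = 0.04.

n = 0.04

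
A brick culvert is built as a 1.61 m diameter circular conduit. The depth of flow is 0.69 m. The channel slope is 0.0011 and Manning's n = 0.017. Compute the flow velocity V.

For a circular section of diameter D = 1.61 m at depth y = 0.69 m, the central angle is θ = 2 arccos(1 − 2y/D) = 2.855 rad. Then A = (D²/8)(θ − sin θ) = 0.8334 m² and P = Dθ/2 = 2.298 m.
Hydraulic radius R = A/P = 0.8334/2.298 = 0.3626 m.
From Manning's equation, V = (1/n) R^(2/3) S^(1/2) = (1/0.017) × 0.3626^(2/3) × 0.0011^(1/2) = 0.992 m/s.

V = 0.992 m/s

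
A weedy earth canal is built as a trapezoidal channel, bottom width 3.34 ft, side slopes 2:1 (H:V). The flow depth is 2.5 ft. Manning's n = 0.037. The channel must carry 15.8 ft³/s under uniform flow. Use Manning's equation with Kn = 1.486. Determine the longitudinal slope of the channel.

S = 0.00022

With bottom width b = 3.34 ft and side slope z = 2: A = (b + zy)y = (3.34 + 2×2.5)×2.5 = 20.85 ft²; P = b + 2y√(1+z²) = 3.34 + 2×2.5×2.236 = 14.52 ft.
Hydraulic radius R = A/P = 20.85/14.52 = 1.436 ft.
From Manning's equation, S = [nQ / (1.486 A R^(2/3))]² = [0.037 × 15.8 / (1.486 × 20.85 × 1.436^(2/3))]² = 0.00022.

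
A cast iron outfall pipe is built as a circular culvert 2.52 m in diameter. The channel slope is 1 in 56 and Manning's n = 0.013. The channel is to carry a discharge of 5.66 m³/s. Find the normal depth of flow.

Manning's equation rearranged: A R^(2/3) = nQ / (1·√S) = 0.013 × 5.66 / (√0.01786) = 0.5506.
Trying y = 0.461 m: A R^(2/3) = 0.2678 — too small.
Trying y = 0.807 m: A R^(2/3) = 0.814 — too large.
Trying y = 0.66 m: A R^(2/3) = 0.5505 — matches.

y_n = 0.66 m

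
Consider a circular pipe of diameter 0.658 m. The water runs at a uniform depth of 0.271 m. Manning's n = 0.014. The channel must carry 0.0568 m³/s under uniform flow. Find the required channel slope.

For a circular section of diameter D = 0.658 m at depth y = 0.271 m, the central angle is θ = 2 arccos(1 − 2y/D) = 2.787 rad. Then A = (D²/8)(θ − sin θ) = 0.1321 m² and P = Dθ/2 = 0.917 m.
Hydraulic radius R = A/P = 0.1321/0.917 = 0.144 m.
From Manning's equation, S = [nQ / (1 A R^(2/3))]² = [0.014 × 0.0568 / (1 × 0.1321 × 0.144^(2/3))]² = 0.00048.

S = 0.00048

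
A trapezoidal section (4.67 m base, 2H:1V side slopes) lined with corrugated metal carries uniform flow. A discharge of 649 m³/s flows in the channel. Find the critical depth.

At critical depth, Q² T / (g A³) = 1, i.e. A³/T = Q²/g = 649²/9.81 = 42940.
Try y = 7.29 m: A³/T = 81690 — over.
Try y = 4.56 m: A³/T = 10850 — short.
Try y = 6.29 m: A³/T = 42820 — close enough.

y_c = 6.29 m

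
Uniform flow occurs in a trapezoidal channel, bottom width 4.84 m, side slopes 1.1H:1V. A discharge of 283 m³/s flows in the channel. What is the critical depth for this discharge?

y_c = 4.92 m

At critical depth, Q² T / (g A³) = 1, i.e. A³/T = Q²/g = 283²/9.81 = 8164.
Trying y = 3.61 m: A³/T = 2518 — low.
Trying y = 4.92 m: A³/T = 8193 — ≈ 8164.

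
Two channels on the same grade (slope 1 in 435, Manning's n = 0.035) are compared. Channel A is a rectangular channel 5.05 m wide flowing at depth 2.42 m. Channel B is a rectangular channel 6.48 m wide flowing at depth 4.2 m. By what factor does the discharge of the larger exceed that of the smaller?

2.89

Channel A: Flow area A = b·y = 5.05 × 2.42 = 12.22 m². Wetted perimeter P = b + 2y = 5.05 + 2×2.42 = 9.89 m. Hydraulic radius R = A/P = 12.22/9.89 = 1.236 m. Q_A = (1/0.035)·12.22·1.236^(2/3)·√0.002299 = 19.28 m³/s.
Channel B: Flow area A = b·y = 6.48 × 4.2 = 27.22 m². Wetted perimeter P = b + 2y = 6.48 + 2×4.2 = 14.88 m. Hydraulic radius R = A/P = 27.22/14.88 = 1.829 m. Q_B = (1/0.035)·27.22·1.829^(2/3)·√0.002299 = 55.76 m³/s.
The larger discharge is 55.76 m³/s and the smaller is 19.28 m³/s; the ratio is 2.89.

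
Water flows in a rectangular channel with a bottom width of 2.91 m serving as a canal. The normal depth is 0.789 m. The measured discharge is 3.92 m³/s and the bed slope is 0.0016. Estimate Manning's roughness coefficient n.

n = 0.015

Flow area A = b·y = 2.91 × 0.789 = 2.296 m². Wetted perimeter P = b + 2y = 2.91 + 2×0.789 = 4.488 m.
Hydraulic radius R = A/P = 2.296/4.488 = 0.5116 m.
Rearranging Manning's equation: n = (1/Q) A R^(2/3) S^(1/2) = (1/3.92) × 2.296 × 0.5116^(2/3) × √0.0016 = 0.015.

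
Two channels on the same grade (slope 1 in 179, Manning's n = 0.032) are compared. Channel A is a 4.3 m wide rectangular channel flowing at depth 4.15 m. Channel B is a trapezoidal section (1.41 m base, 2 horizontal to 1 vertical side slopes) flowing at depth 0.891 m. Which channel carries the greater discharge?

Channel A: Flow area A = b·y = 4.3 × 4.15 = 17.85 m². Wetted perimeter P = b + 2y = 4.3 + 2×4.15 = 12.6 m. Hydraulic radius R = A/P = 17.85/12.6 = 1.416 m. Q_A = (1/0.032)·17.85·1.416^(2/3)·√0.005587 = 52.57 m³/s.
Channel B: With bottom width b = 1.41 m and side slope z = 2: A = (b + zy)y = (1.41 + 2×0.891)×0.891 = 2.844 m²; P = b + 2y√(1+z²) = 1.41 + 2×0.891×2.236 = 5.395 m. Hydraulic radius R = A/P = 2.844/5.395 = 0.5272 m. Q_B = (1/0.032)·2.844·0.5272^(2/3)·√0.005587 = 4.335 m³/s.
Q_A = 52.57 m³/s vs Q_B = 4.335 m³/s, so channel A carries more.

channel A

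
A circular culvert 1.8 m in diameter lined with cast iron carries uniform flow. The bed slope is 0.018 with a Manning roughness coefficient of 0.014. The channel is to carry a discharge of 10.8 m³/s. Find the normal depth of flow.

Manning's equation rearranged: A R^(2/3) = nQ / (1·√S) = 0.014 × 10.8 / (√0.018) = 1.127.
Trying y = 1.37 m: A R^(2/3) = 1.386 — high.
Trying y = 0.999 m: A R^(2/3) = 0.8881 — low.
Trying y = 1.17 m: A R^(2/3) = 1.13 — ≈ 1.127.

y_n = 1.17 m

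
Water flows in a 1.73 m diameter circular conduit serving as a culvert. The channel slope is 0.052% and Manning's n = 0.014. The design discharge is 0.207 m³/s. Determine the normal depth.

y_n = 0.359 m

Manning's equation rearranged: A R^(2/3) = nQ / (1·√S) = 0.014 × 0.207 / (√0.00052) = 0.1271.
At y = 0.298 m: A R^(2/3) = 0.08685 — too small.
At y = 0.456 m: A R^(2/3) = 0.2044 — too large.
At y = 0.359 m: A R^(2/3) = 0.1268 — close enough.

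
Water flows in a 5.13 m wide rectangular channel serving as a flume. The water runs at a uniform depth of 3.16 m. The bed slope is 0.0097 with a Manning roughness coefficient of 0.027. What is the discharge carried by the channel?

Flow area A = b·y = 5.13 × 3.16 = 16.21 m². Wetted perimeter P = b + 2y = 5.13 + 2×3.16 = 11.45 m.
Hydraulic radius R = A/P = 16.21/11.45 = 1.416 m.
Manning's equation: Q = (1/n) A R^(2/3) S^(1/2) = (1/0.027) × 16.21 × 1.416^(2/3) × 0.0097^(1/2) = 74.6 m³/s.

Q = 74.6 m³/s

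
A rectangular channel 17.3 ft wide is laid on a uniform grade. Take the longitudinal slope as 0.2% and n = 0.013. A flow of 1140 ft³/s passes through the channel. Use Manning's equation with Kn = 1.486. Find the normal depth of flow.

Manning's equation rearranged: A R^(2/3) = nQ / (1.486·√S) = 0.013 × 1140 / (1.486 × √0.002) = 223.
Try y = 4.59 ft: A R^(2/3) = 165.1 — low.
Try y = 6.15 ft: A R^(2/3) = 249.7 — high.
Try y = 5.67 ft: A R^(2/3) = 222.9 — close enough.

y_n = 5.67 ft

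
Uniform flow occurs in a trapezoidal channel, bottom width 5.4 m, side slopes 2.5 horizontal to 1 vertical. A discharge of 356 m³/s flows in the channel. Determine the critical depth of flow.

At critical depth, Q² T / (g A³) = 1, i.e. A³/T = Q²/g = 356²/9.81 = 12920.
Trying y = 3.07 m: A³/T = 3117 — low.
Trying y = 5.32 m: A³/T = 30770 — high.
Trying y = 4.34 m: A³/T = 12940 — matches.

y_c = 4.34 m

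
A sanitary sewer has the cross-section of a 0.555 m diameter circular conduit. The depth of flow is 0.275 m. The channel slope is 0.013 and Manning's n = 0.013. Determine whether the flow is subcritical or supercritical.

supercritical

For a circular section of diameter D = 0.555 m at depth y = 0.275 m, the central angle is θ = 2 arccos(1 − 2y/D) = 3.124 rad. Then A = (D²/8)(θ − sin θ) = 0.1196 m² and P = Dθ/2 = 0.8668 m.
Hydraulic radius R = A/P = 0.1196/0.8668 = 0.1379 m.
V = (1/n) R^(2/3) √S = (1/0.013) × 0.1379^(2/3) × √0.013 = 2.342 m/s. Hydraulic depth D_h = A/T = 0.1196/0.555 = 0.2155 m.
Froude number Fr = V/√(g·D_h) = 2.342/√(9.81×0.2155) = 1.61, which is greater than 1, so the flow is supercritical.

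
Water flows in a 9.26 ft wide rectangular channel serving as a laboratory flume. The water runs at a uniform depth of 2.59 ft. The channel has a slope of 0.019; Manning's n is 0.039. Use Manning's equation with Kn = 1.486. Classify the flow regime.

subcritical

Flow area A = b·y = 9.26 × 2.59 = 23.98 ft². Wetted perimeter P = b + 2y = 9.26 + 2×2.59 = 14.44 ft.
Hydraulic radius R = A/P = 23.98/14.44 = 1.661 ft.
V = (1.486/n) R^(2/3) √S = (1.486/0.039) × 1.661^(2/3) × √0.019 = 7.366 ft/s. Hydraulic depth D_h = A/T = 23.98/9.26 = 2.59 ft.
Froude number Fr = V/√(g·D_h) = 7.366/√(32.2×2.59) = 0.807, which is less than 1, so the flow is subcritical.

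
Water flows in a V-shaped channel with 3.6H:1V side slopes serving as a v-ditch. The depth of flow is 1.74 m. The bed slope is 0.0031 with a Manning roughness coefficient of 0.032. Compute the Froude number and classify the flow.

subcritical

For a triangular section with side slope z = 3.6: A = zy² = 3.6×1.74² = 10.9 m²; P = 2y√(1+z²) = 2×1.74×3.736 = 13 m.
Hydraulic radius R = A/P = 10.9/13 = 0.8383 m.
V = (1/n) R^(2/3) √S = (1/0.032) × 0.8383^(2/3) × √0.0031 = 1.547 m/s. Hydraulic depth D_h = A/T = 10.9/12.53 = 0.87 m.
Froude number Fr = V/√(g·D_h) = 1.547/√(9.81×0.87) = 0.529, which is less than 1, so the flow is subcritical.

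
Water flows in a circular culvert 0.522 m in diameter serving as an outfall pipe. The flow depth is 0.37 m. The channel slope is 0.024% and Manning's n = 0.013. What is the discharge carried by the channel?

For a circular section of diameter D = 0.522 m at depth y = 0.37 m, the central angle is θ = 2 arccos(1 − 2y/D) = 4.003 rad. Then A = (D²/8)(θ − sin θ) = 0.1622 m² and P = Dθ/2 = 1.045 m.
Hydraulic radius R = A/P = 0.1622/1.045 = 0.1552 m.
Manning's equation: Q = (1/n) A R^(2/3) S^(1/2) = (1/0.013) × 0.1622 × 0.1552^(2/3) × 0.00024^(1/2) = 0.0558 m³/s.

Q = 0.0558 m³/s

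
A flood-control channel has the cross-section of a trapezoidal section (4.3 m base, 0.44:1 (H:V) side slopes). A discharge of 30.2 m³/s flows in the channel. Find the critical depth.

y_c = 1.62 m

At critical depth, Q² T / (g A³) = 1, i.e. A³/T = Q²/g = 30.2²/9.81 = 92.97.
Try y = 1.86 m: A³/T = 145.3 — high.
Try y = 1.43 m: A³/T = 63.01 — low.
Try y = 1.62 m: A³/T = 93.53 — ≈ 92.97.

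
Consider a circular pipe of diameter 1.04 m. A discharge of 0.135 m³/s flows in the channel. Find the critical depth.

At critical depth, Q² T / (g A³) = 1, i.e. A³/T = Q²/g = 0.135²/9.81 = 0.001858.
Trying y = 0.251 m: A³/T = 0.004433 — over.
Trying y = 0.156 m: A³/T = 0.0006869 — short.
Trying y = 0.201 m: A³/T = 0.00186 — matches.

y_c = 0.201 m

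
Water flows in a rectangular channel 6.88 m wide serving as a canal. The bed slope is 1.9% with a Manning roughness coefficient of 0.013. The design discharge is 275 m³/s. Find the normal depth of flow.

Manning's equation rearranged: A R^(2/3) = nQ / (1·√S) = 0.013 × 275 / (√0.019) = 25.94.
Trying y = 3.31 m: A R^(2/3) = 32.27 — high.
Trying y = 2.13 m: A R^(2/3) = 17.59 — low.
Trying y = 2.82 m: A R^(2/3) = 25.98 — close enough.

y_n = 2.82 m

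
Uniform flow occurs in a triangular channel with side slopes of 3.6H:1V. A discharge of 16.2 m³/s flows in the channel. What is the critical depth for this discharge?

y_c = 1.33 m

At critical depth, Q² T / (g A³) = 1, i.e. A³/T = Q²/g = 16.2²/9.81 = 26.75.
Trying y = 1.51 m: A³/T = 50.87 — high.
Trying y = 1.07 m: A³/T = 9.089 — low.
Trying y = 1.33 m: A³/T = 26.97 — ≈ 26.75.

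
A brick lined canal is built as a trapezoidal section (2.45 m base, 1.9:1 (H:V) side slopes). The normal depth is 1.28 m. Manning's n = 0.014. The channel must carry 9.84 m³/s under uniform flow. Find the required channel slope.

With bottom width b = 2.45 m and side slope z = 1.9: A = (b + zy)y = (2.45 + 1.9×1.28)×1.28 = 6.249 m²; P = b + 2y√(1+z²) = 2.45 + 2×1.28×2.147 = 7.947 m.
Hydraulic radius R = A/P = 6.249/7.947 = 0.7864 m.
From Manning's equation, S = [nQ / (1 A R^(2/3))]² = [0.014 × 9.84 / (1 × 6.249 × 0.7864^(2/3))]² = 0.00067.

S = 0.00067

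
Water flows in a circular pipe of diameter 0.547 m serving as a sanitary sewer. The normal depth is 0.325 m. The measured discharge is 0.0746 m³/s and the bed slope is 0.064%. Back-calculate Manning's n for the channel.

n = 0.014

For a circular section of diameter D = 0.547 m at depth y = 0.325 m, the central angle is θ = 2 arccos(1 − 2y/D) = 3.52 rad. Then A = (D²/8)(θ − sin θ) = 0.1455 m² and P = Dθ/2 = 0.9628 m.
Hydraulic radius R = A/P = 0.1455/0.9628 = 0.1511 m.
Rearranging Manning's equation: n = (1/Q) A R^(2/3) S^(1/2) = (1/0.0746) × 0.1455 × 0.1511^(2/3) × √0.00064 = 0.014.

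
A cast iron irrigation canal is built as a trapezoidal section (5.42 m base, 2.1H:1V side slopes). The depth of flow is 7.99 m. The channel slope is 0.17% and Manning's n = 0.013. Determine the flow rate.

With bottom width b = 5.42 m and side slope z = 2.1: A = (b + zy)y = (5.42 + 2.1×7.99)×7.99 = 177.4 m²; P = b + 2y√(1+z²) = 5.42 + 2×7.99×2.326 = 42.59 m.
Hydraulic radius R = A/P = 177.4/42.59 = 4.165 m.
Manning's equation: Q = (1/n) A R^(2/3) S^(1/2) = (1/0.013) × 177.4 × 4.165^(2/3) × 0.0017^(1/2) = 1460 m³/s.

Q = 1460 m³/s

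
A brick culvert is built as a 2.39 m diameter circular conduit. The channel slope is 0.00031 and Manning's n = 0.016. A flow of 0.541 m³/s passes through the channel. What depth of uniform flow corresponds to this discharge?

y_n = 0.635 m

Manning's equation rearranged: A R^(2/3) = nQ / (1·√S) = 0.016 × 0.541 / (√0.00031) = 0.4916.
Try y = 0.504 m: A R^(2/3) = 0.3102 — low.
Try y = 0.635 m: A R^(2/3) = 0.4917 — ≈ 0.4916.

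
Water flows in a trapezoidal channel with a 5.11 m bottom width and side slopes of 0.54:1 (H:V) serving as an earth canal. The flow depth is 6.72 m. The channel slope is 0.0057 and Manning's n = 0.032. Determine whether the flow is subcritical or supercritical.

With bottom width b = 5.11 m and side slope z = 0.54: A = (b + zy)y = (5.11 + 0.54×6.72)×6.72 = 58.72 m²; P = b + 2y√(1+z²) = 5.11 + 2×6.72×1.136 = 20.38 m.
Hydraulic radius R = A/P = 58.72/20.38 = 2.881 m.
V = (1/n) R^(2/3) √S = (1/0.032) × 2.881^(2/3) × √0.0057 = 4.777 m/s. Hydraulic depth D_h = A/T = 58.72/12.37 = 4.748 m.
Froude number Fr = V/√(g·D_h) = 4.777/√(9.81×4.748) = 0.7, which is less than 1, so the flow is subcritical.

subcritical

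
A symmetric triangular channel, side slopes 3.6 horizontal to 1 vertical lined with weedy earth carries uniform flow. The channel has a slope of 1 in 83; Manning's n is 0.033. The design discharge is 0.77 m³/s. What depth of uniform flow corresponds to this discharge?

Manning's equation rearranged: A R^(2/3) = nQ / (1·√S) = 0.033 × 0.77 / (√0.01205) = 0.2315.
Trying y = 0.474 m: A R^(2/3) = 0.3022 — too large.
Trying y = 0.348 m: A R^(2/3) = 0.1326 — too small.
Trying y = 0.429 m: A R^(2/3) = 0.2316 — matches.

y_n = 0.429 m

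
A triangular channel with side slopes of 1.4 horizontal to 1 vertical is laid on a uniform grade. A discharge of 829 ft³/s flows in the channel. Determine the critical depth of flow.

At critical depth, Q² T / (g A³) = 1, i.e. A³/T = Q²/g = 829²/32.2 = 21340.
Trying y = 8.13 ft: A³/T = 34810 — high.
Trying y = 7.37 ft: A³/T = 21310 — matches.

y_c = 7.37 ft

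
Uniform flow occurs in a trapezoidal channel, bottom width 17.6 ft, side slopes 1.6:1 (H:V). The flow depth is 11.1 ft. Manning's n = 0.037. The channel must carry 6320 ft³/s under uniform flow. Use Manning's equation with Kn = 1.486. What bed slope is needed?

With bottom width b = 17.6 ft and side slope z = 1.6: A = (b + zy)y = (17.6 + 1.6×11.1)×11.1 = 392.5 ft²; P = b + 2y√(1+z²) = 17.6 + 2×11.1×1.887 = 59.49 ft.
Hydraulic radius R = A/P = 392.5/59.49 = 6.598 ft.
From Manning's equation, S = [nQ / (1.486 A R^(2/3))]² = [0.037 × 6320 / (1.486 × 392.5 × 6.598^(2/3))]² = 0.013.

S = 0.013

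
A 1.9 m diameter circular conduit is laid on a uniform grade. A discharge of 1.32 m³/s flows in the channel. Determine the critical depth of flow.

At critical depth, Q² T / (g A³) = 1, i.e. A³/T = Q²/g = 1.32²/9.81 = 0.1776.
Try y = 0.42 m: A³/T = 0.06403 — too small.
Try y = 0.546 m: A³/T = 0.1779 — matches.

y_c = 0.546 m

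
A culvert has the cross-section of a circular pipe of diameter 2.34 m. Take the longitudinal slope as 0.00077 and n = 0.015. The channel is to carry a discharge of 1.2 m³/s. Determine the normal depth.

y_n = 0.738 m

Manning's equation rearranged: A R^(2/3) = nQ / (1·√S) = 0.015 × 1.2 / (√0.00077) = 0.6487.
Trying y = 0.582 m: A R^(2/3) = 0.4079 — short.
Trying y = 0.738 m: A R^(2/3) = 0.6487 — close enough.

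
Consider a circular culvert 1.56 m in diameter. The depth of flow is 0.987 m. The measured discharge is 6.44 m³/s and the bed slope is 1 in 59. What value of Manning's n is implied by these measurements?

For a circular section of diameter D = 1.56 m at depth y = 0.987 m, the central angle is θ = 2 arccos(1 − 2y/D) = 3.679 rad. Then A = (D²/8)(θ − sin θ) = 1.275 m² and P = Dθ/2 = 2.869 m.
Hydraulic radius R = A/P = 1.275/2.869 = 0.4443 m.
Rearranging Manning's equation: n = (1/Q) A R^(2/3) S^(1/2) = (1/6.44) × 1.275 × 0.4443^(2/3) × √0.01695 = 0.015.

n = 0.015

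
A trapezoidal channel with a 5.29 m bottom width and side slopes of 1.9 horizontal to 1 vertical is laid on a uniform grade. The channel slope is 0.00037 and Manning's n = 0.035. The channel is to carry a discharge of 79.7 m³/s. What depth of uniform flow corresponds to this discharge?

Manning's equation rearranged: A R^(2/3) = nQ / (1·√S) = 0.035 × 79.7 / (√0.00037) = 145.
Trying y = 6.2 m: A R^(2/3) = 235.4 — high.
Trying y = 4.99 m: A R^(2/3) = 145 — matches.

y_n = 4.99 m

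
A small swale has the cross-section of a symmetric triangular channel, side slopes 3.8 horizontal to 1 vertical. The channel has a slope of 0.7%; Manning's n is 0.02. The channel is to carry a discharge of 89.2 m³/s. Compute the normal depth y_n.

y_n = 2.29 m

Manning's equation rearranged: A R^(2/3) = nQ / (1·√S) = 0.02 × 89.2 / (√0.007) = 21.32.
Trying y = 1.78 m: A R^(2/3) = 10.89 — too small.
Trying y = 2.29 m: A R^(2/3) = 21.33 — close enough.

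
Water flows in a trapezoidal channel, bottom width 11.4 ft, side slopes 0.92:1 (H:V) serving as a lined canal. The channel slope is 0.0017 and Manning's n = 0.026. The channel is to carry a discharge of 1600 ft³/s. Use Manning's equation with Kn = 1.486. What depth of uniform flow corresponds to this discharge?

Manning's equation rearranged: A R^(2/3) = nQ / (1.486·√S) = 0.026 × 1600 / (1.486 × √0.0017) = 679.
Trying y = 8.32 ft: A R^(2/3) = 442.4 — short.
Trying y = 11.5 ft: A R^(2/3) = 827.8 — over.
Trying y = 10.4 ft: A R^(2/3) = 679.3 — ≈ 679.

y_n = 10.4 ft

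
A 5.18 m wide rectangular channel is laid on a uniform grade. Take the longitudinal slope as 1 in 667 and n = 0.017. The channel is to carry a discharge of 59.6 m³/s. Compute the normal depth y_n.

Manning's equation rearranged: A R^(2/3) = nQ / (1·√S) = 0.017 × 59.6 / (√0.001499) = 26.17.
Trying y = 3.34 m: A R^(2/3) = 22.25 — short.
Trying y = 4.34 m: A R^(2/3) = 31.04 — over.
Trying y = 3.79 m: A R^(2/3) = 26.16 — close enough.

y_n = 3.79 m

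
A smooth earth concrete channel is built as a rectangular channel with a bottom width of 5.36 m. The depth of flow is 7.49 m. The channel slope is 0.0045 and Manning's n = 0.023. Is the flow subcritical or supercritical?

subcritical

Flow area A = b·y = 5.36 × 7.49 = 40.15 m². Wetted perimeter P = b + 2y = 5.36 + 2×7.49 = 20.34 m.
Hydraulic radius R = A/P = 40.15/20.34 = 1.974 m.
V = (1/n) R^(2/3) √S = (1/0.023) × 1.974^(2/3) × √0.0045 = 4.589 m/s. Hydraulic depth D_h = A/T = 40.15/5.36 = 7.49 m.
Froude number Fr = V/√(g·D_h) = 4.589/√(9.81×7.49) = 0.535, which is less than 1, so the flow is subcritical.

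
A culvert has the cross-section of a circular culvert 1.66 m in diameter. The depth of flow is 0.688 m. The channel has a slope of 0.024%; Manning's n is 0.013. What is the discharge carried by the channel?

Q = 0.516 m³/s

For a circular section of diameter D = 1.66 m at depth y = 0.688 m, the central angle is θ = 2 arccos(1 − 2y/D) = 2.798 rad. Then A = (D²/8)(θ − sin θ) = 0.8476 m² and P = Dθ/2 = 2.322 m.
Hydraulic radius R = A/P = 0.8476/2.322 = 0.365 m.
Manning's equation: Q = (1/n) A R^(2/3) S^(1/2) = (1/0.013) × 0.8476 × 0.365^(2/3) × 0.00024^(1/2) = 0.516 m³/s.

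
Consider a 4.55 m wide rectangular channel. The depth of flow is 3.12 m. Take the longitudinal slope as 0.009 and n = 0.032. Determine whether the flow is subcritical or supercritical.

subcritical

Flow area A = b·y = 4.55 × 3.12 = 14.2 m². Wetted perimeter P = b + 2y = 4.55 + 2×3.12 = 10.79 m.
Hydraulic radius R = A/P = 14.2/10.79 = 1.316 m.
V = (1/n) R^(2/3) √S = (1/0.032) × 1.316^(2/3) × √0.009 = 3.56 m/s. Hydraulic depth D_h = A/T = 14.2/4.55 = 3.12 m.
Froude number Fr = V/√(g·D_h) = 3.56/√(9.81×3.12) = 0.643, which is less than 1, so the flow is subcritical.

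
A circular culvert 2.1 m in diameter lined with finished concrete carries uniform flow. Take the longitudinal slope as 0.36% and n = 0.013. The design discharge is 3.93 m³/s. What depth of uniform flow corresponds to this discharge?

y_n = 0.895 m

Manning's equation rearranged: A R^(2/3) = nQ / (1·√S) = 0.013 × 3.93 / (√0.0036) = 0.8515.
Trying y = 1.02 m: A R^(2/3) = 1.073 — high.
Trying y = 0.732 m: A R^(2/3) = 0.5881 — low.
Trying y = 0.895 m: A R^(2/3) = 0.8522 — ≈ 0.8515.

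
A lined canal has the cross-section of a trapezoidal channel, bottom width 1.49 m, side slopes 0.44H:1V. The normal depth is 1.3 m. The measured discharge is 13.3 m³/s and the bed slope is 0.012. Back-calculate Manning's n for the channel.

With bottom width b = 1.49 m and side slope z = 0.44: A = (b + zy)y = (1.49 + 0.44×1.3)×1.3 = 2.681 m²; P = b + 2y√(1+z²) = 1.49 + 2×1.3×1.093 = 4.331 m.
Hydraulic radius R = A/P = 2.681/4.331 = 0.619 m.
Rearranging Manning's equation: n = (1/Q) A R^(2/3) S^(1/2) = (1/13.3) × 2.681 × 0.619^(2/3) × √0.012 = 0.016.

n = 0.016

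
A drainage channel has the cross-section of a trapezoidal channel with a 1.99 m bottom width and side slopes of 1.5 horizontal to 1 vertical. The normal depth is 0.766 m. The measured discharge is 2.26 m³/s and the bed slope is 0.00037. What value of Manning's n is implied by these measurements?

n = 0.013

With bottom width b = 1.99 m and side slope z = 1.5: A = (b + zy)y = (1.99 + 1.5×0.766)×0.766 = 2.404 m²; P = b + 2y√(1+z²) = 1.99 + 2×0.766×1.803 = 4.752 m.
Hydraulic radius R = A/P = 2.404/4.752 = 0.506 m.
Rearranging Manning's equation: n = (1/Q) A R^(2/3) S^(1/2) = (1/2.26) × 2.404 × 0.506^(2/3) × √0.00037 = 0.013.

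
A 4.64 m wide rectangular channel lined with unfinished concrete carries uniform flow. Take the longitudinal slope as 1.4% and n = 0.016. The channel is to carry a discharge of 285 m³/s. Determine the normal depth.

y_n = 5.91 m

Manning's equation rearranged: A R^(2/3) = nQ / (1·√S) = 0.016 × 285 / (√0.014) = 38.54.
At y = 6.91 m: A R^(2/3) = 46.33 — too large.
At y = 4.11 m: A R^(2/3) = 24.8 — too small.
At y = 5.91 m: A R^(2/3) = 38.54 — ≈ 38.54.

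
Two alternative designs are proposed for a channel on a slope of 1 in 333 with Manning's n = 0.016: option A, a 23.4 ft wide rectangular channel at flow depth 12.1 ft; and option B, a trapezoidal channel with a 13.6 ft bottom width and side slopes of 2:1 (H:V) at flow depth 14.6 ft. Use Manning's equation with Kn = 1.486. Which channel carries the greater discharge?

channel B

Channel A: Flow area A = b·y = 23.4 × 12.1 = 283.1 ft². Wetted perimeter P = b + 2y = 23.4 + 2×12.1 = 47.6 ft. Hydraulic radius R = A/P = 283.1/47.6 = 5.948 ft. Q_A = (1.486/0.016)·283.1·5.948^(2/3)·√0.003003 = 4731 ft³/s.
Channel B: With bottom width b = 13.6 ft and side slope z = 2: A = (b + zy)y = (13.6 + 2×14.6)×14.6 = 624.9 ft²; P = b + 2y√(1+z²) = 13.6 + 2×14.6×2.236 = 78.89 ft. Hydraulic radius R = A/P = 624.9/78.89 = 7.921 ft. Q_B = (1.486/0.016)·624.9·7.921^(2/3)·√0.003003 = 12640 ft³/s.
Q_A = 4731 ft³/s vs Q_B = 12640 ft³/s, so channel B carries more.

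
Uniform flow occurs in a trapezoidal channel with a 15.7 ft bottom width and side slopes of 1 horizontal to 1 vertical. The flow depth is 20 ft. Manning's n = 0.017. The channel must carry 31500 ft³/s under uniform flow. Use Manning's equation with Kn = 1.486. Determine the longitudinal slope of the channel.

S = 0.012

With bottom width b = 15.7 ft and side slope z = 1: A = (b + zy)y = (15.7 + 1×20)×20 = 714 ft²; P = b + 2y√(1+z²) = 15.7 + 2×20×1.414 = 72.27 ft.
Hydraulic radius R = A/P = 714/72.27 = 9.88 ft.
From Manning's equation, S = [nQ / (1.486 A R^(2/3))]² = [0.017 × 31500 / (1.486 × 714 × 9.88^(2/3))]² = 0.012.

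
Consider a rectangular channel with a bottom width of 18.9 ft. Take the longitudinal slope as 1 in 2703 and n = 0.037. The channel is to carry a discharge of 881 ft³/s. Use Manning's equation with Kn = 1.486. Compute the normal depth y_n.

Manning's equation rearranged: A R^(2/3) = nQ / (1.486·√S) = 0.037 × 881 / (1.486 × √0.00037) = 1140.
Trying y = 14.2 ft: A R^(2/3) = 853.8 — too small.
Trying y = 20 ft: A R^(2/3) = 1305 — too large.
Trying y = 17.9 ft: A R^(2/3) = 1140 — close enough.

y_n = 17.9 ft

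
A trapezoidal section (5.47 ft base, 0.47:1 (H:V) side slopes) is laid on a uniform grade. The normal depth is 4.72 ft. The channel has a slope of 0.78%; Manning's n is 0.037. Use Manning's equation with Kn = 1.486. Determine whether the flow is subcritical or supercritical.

subcritical

With bottom width b = 5.47 ft and side slope z = 0.47: A = (b + zy)y = (5.47 + 0.47×4.72)×4.72 = 36.29 ft²; P = b + 2y√(1+z²) = 5.47 + 2×4.72×1.105 = 15.9 ft.
Hydraulic radius R = A/P = 36.29/15.9 = 2.282 ft.
V = (1.486/n) R^(2/3) √S = (1.486/0.037) × 2.282^(2/3) × √0.0078 = 6.149 ft/s. Hydraulic depth D_h = A/T = 36.29/9.907 = 3.663 ft.
Froude number Fr = V/√(g·D_h) = 6.149/√(32.2×3.663) = 0.566, which is less than 1, so the flow is subcritical.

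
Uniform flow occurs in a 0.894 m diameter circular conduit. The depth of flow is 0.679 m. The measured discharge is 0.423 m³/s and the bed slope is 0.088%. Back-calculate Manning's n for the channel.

For a circular section of diameter D = 0.894 m at depth y = 0.679 m, the central angle is θ = 2 arccos(1 − 2y/D) = 4.233 rad. Then A = (D²/8)(θ − sin θ) = 0.5115 m² and P = Dθ/2 = 1.892 m.
Hydraulic radius R = A/P = 0.5115/1.892 = 0.2703 m.
Rearranging Manning's equation: n = (1/Q) A R^(2/3) S^(1/2) = (1/0.423) × 0.5115 × 0.2703^(2/3) × √0.00088 = 0.015.

n = 0.015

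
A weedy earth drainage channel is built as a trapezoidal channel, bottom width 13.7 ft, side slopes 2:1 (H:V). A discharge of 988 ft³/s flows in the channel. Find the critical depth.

At critical depth, Q² T / (g A³) = 1, i.e. A³/T = Q²/g = 988²/32.2 = 30320.
At y = 4.81 ft: A³/T = 42840 — high.
At y = 3.57 ft: A³/T = 14720 — low.
At y = 4.37 ft: A³/T = 30240 — close enough.

y_c = 4.37 ft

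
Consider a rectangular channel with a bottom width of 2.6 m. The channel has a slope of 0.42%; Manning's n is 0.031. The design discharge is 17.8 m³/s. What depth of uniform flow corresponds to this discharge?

Manning's equation rearranged: A R^(2/3) = nQ / (1·√S) = 0.031 × 17.8 / (√0.0042) = 8.514.
Try y = 2.45 m: A R^(2/3) = 5.713 — too small.
Try y = 4.18 m: A R^(2/3) = 10.81 — too large.
Try y = 3.41 m: A R^(2/3) = 8.515 — close enough.

y_n = 3.41 m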